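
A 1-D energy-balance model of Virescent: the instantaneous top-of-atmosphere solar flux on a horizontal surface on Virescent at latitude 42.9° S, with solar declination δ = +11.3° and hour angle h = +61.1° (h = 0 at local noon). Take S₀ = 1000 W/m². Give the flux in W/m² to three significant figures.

214 W/m²

cos θ_z = sin φ sin δ + cos φ cos δ cos h = -0.133385 + 0.347162 = 0.213777.
Flux = S₀ · cos θ_z = 1000 × 0.213777 = 213.8 W/m².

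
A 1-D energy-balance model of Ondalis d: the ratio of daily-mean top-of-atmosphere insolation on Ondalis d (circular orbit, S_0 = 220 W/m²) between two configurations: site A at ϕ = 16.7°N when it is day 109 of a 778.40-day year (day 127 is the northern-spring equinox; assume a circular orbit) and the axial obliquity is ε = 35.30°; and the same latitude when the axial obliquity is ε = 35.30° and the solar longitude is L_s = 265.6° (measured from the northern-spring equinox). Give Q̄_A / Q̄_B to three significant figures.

Q̄_A / Q̄_B ≈ 1.70

— Configuration A (ϕ=+16.7°):
Solar longitude: L_s = 360° × (109 − 127)/778.40 = -8.325°, i.e. -8.325° + 360° = 351.675°.
sin δ = sin 35.30° × sin 351.675° = -0.08366, so δ = -4.799°.
cos h₀ = −tan(+16.7°) tan(-4.799°) = 0.0252, h₀ = 1.5456 rad.
Bracket: h₀ sin ϕ sin δ + cos ϕ cos δ sin h₀ = 1.5456×0.28736×-0.08366 + 0.95782×0.99649×0.99968 = -0.037157 + 0.954153 = 0.916996.
Q̄ = (S_0/π) × [bracket] = (220/π) × 0.916996 = 64.216 W/m².
— Configuration B (ϕ=+16.7°):
Solar declination: sin δ = sin ε · sin L_s = sin 35.30° × sin 265.6° = -0.57615, so δ = -35.181°.
cos h₀ = −tan(+16.7°) tan(-35.181°) = 0.2115, h₀ = 1.3577 rad.
Bracket: h₀ sin ϕ sin δ + cos ϕ cos δ sin h₀ = 1.3577×0.28736×-0.57615 + 0.95782×0.81734×0.97738 = -0.224784 + 0.765156 = 0.540372.
Q̄ = (S_0/π) × [bracket] = (220/π) × 0.540372 = 37.841 W/m².
Ratio Q̄_A / Q̄_B = 64.216 / 37.841 = 1.697.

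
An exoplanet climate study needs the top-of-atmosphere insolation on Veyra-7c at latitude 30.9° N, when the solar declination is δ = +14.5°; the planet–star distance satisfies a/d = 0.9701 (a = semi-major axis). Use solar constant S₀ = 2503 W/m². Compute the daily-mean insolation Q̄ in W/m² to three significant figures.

cos H₀ = −tan(+30.9°) tan(+14.500°) = -0.1548, H₀ = 1.7262 rad.
Bracket: H₀ sin φ sin δ + cos φ cos δ sin H₀ = 1.7262×0.51354×0.25038 + 0.85806×0.96815×0.98795 = 0.221955 + 0.820720 = 1.042675.
Inverse-square distance factor (a/d)² = 0.9701² = 0.941094.
Q̄ = (S₀/π) × 0.941094 × [bracket] = (2503/π) × 0.941094 × 1.042675 = 781.8 W/m².

Q̄ ≈ 782 W/m²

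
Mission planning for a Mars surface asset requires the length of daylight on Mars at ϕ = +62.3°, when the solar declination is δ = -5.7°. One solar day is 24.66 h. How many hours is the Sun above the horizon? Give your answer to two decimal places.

10.83 h

cos h₀ = −tan ϕ · tan δ = −tan(+62.3°) × tan(-5.700°) = 0.1901, so h₀ = 1.3795 rad = 79.04°.
Daylight = 2h₀/(2π) × 24.66 h = (1.3795/π) × 24.66 = 10.83 h.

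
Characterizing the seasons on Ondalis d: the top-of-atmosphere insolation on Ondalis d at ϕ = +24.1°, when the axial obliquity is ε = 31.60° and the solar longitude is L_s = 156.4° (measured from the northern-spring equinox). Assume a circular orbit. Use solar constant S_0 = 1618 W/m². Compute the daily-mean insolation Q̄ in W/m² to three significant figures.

Q̄ ≈ 531 W/m²

Solar declination: sin δ = sin ε · sin L_s = sin 31.60° × sin 156.4° = 0.20978, so δ = +12.109°.
cos h₀ = −tan(+24.1°) tan(+12.109°) = -0.0960, h₀ = 1.6669 rad.
Bracket: h₀ sin ϕ sin δ + cos ϕ cos δ sin h₀ = 1.6669×0.40833×0.20978 + 0.91283×0.97775×0.99538 = 0.142786 + 0.888396 = 1.031182.
Q̄ = (S_0/π) × [bracket] = (1618/π) × 1.031182 = 531.1 W/m².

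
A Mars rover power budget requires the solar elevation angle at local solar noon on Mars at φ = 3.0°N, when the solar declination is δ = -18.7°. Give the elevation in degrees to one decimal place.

At local noon the hour angle is zero, so the zenith angle equals |φ − δ| = |+3.0° − (-18.700°)| = 21.700°.
Elevation = 90° − 21.700° = 68.3°.

68.3°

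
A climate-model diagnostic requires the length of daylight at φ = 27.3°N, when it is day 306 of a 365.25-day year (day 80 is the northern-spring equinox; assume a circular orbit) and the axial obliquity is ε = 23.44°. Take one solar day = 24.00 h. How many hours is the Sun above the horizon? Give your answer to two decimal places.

Solar longitude: λ_s = 360° × (306 − 80)/365.25 = 222.752°.
sin δ = sin 23.44° × sin 222.752° = -0.27003, so δ = -15.666°.
cos H₀ = −tan φ · tan δ = −tan(+27.3°) × tan(-15.666°) = 0.1447, so H₀ = 1.4255 rad = 81.68°.
Daylight = 2H₀/(2π) × 24.00 h = (1.4255/π) × 24.00 = 10.89 h.

10.89 h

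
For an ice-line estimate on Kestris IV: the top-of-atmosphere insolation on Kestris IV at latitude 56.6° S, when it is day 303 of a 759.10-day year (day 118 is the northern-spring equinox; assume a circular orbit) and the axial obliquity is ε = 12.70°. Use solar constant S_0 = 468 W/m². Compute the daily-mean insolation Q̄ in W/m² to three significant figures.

Solar longitude: L_s = 360° × (303 − 118)/759.10 = 87.735°.
sin δ = sin 12.70° × sin 87.735° = 0.21967, so δ = +12.690°.
cos h₀ = −tan(-56.6°) tan(+12.690°) = 0.3415, h₀ = 1.2223 rad.
Bracket: h₀ sin ϕ sin δ + cos ϕ cos δ sin h₀ = 1.2223×-0.83485×0.21967 + 0.55048×0.97557×0.93988 = -0.224159 + 0.504745 = 0.280586.
Q̄ = (S_0/π) × [bracket] = (468/π) × 0.280586 = 41.80 W/m².

Q̄ ≈ 41.8 W/m²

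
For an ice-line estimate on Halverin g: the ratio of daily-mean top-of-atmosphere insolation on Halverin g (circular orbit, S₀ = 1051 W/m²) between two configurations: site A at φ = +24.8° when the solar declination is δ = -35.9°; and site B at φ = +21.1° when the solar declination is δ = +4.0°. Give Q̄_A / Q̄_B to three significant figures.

Q̄_A / Q̄_B ≈ 0.402

— Configuration A (φ=+24.8°):
cos H₀ = −tan(+24.8°) tan(-35.900°) = 0.3345, H₀ = 1.2297 rad.
Bracket: H₀ sin φ sin δ + cos φ cos δ sin H₀ = 1.2297×0.41945×-0.58637 + 0.90778×0.81004×0.94240 = -0.302448 + 0.692983 = 0.390535.
Q̄ = (S₀/π) × [bracket] = (1051/π) × 0.390535 = 130.65 W/m².
— Configuration B (φ=+21.1°):
cos H₀ = −tan(+21.1°) tan(+4.000°) = -0.0270, H₀ = 1.5978 rad.
Bracket: H₀ sin φ sin δ + cos φ cos δ sin H₀ = 1.5978×0.36000×0.06976 + 0.93295×0.99756×0.99964 = 0.040127 + 0.930339 = 0.970466.
Q̄ = (S₀/π) × [bracket] = (1051/π) × 0.970466 = 324.66 W/m².
Ratio Q̄_A / Q̄_B = 130.65 / 324.66 = 0.4024.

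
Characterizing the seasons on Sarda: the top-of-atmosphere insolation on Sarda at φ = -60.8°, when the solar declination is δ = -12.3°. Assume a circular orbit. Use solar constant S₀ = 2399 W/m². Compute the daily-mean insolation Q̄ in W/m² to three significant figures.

cos H₀ = −tan(-60.8°) tan(-12.300°) = -0.3901, H₀ = 1.9716 rad.
Bracket: H₀ sin φ sin δ + cos φ cos δ sin H₀ = 1.9716×-0.87292×-0.21303 + 0.48786×0.97705×0.92076 = 0.366635 + 0.438893 = 0.805528.
Q̄ = (S₀/π) × [bracket] = (2399/π) × 0.805528 = 615.1 W/m².

Q̄ ≈ 615 W/m²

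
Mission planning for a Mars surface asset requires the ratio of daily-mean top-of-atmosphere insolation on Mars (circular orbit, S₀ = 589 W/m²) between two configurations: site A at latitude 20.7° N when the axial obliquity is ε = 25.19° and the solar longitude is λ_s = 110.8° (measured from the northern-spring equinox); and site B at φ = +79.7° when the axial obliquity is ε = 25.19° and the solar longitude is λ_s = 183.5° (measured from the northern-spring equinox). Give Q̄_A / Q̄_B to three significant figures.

— Configuration A (φ=+20.7°):
Solar declination: sin δ = sin ε · sin λ_s = sin 25.19° × sin 110.8° = 0.39788, so δ = +23.446°.
cos H₀ = −tan(+20.7°) tan(+23.446°) = -0.1639, H₀ = 1.7354 rad.
Bracket: H₀ sin φ sin δ + cos φ cos δ sin H₀ = 1.7354×0.35347×0.39788 + 0.93544×0.91744×0.98648 = 0.244064 + 0.846607 = 1.090671.
Q̄ = (S₀/π) × [bracket] = (589/π) × 1.090671 = 204.48 W/m².
— Configuration B (φ=+79.7°):
Solar declination: sin δ = sin ε · sin λ_s = sin 25.19° × sin 183.5° = -0.02598, so δ = -1.489°.
cos H₀ = −tan(+79.7°) tan(-1.489°) = 0.1430, H₀ = 1.4273 rad.
Bracket: H₀ sin φ sin δ + cos φ cos δ sin H₀ = 1.4273×0.98389×-0.02598 + 0.17880×0.99966×0.98972 = -0.036484 + 0.176902 = 0.140418.
Q̄ = (S₀/π) × [bracket] = (589/π) × 0.140418 = 26.326 W/m².
Ratio Q̄_A / Q̄_B = 204.48 / 26.326 = 7.767.

Q̄_A / Q̄_B ≈ 7.77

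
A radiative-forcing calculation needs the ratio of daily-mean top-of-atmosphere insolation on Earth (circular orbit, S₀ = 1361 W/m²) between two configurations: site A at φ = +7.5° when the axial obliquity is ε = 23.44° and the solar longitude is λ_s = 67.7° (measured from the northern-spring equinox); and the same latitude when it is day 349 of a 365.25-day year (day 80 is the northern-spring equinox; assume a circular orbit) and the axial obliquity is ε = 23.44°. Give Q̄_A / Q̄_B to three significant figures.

— Configuration A (φ=+7.5°):
Solar declination: sin δ = sin ε · sin λ_s = sin 23.44° × sin 67.7° = 0.36804, so δ = +21.595°.
cos H₀ = −tan(+7.5°) tan(+21.595°) = -0.0521, H₀ = 1.6229 rad.
Bracket: H₀ sin φ sin δ + cos φ cos δ sin H₀ = 1.6229×0.13053×0.36804 + 0.99144×0.92981×0.99864 = 0.077965 + 0.920597 = 0.998562.
Q̄ = (S₀/π) × [bracket] = (1361/π) × 0.998562 = 432.60 W/m².
— Configuration B (φ=+7.5°):
Solar longitude: λ_s = 360° × (349 − 80)/365.25 = 265.133°.
sin δ = sin 23.44° × sin 265.133° = -0.39635, so δ = -23.350°.
cos H₀ = −tan(+7.5°) tan(-23.350°) = 0.0568, H₀ = 1.5139 rad.
Bracket: H₀ sin φ sin δ + cos φ cos δ sin H₀ = 1.5139×0.13053×-0.39635 + 0.99144×0.91810×0.99838 = -0.078322 + 0.908766 = 0.830444.
Q̄ = (S₀/π) × [bracket] = (1361/π) × 0.830444 = 359.76 W/m².
Ratio Q̄_A / Q̄_B = 432.60 / 359.76 = 1.202.

Q̄_A / Q̄_B ≈ 1.20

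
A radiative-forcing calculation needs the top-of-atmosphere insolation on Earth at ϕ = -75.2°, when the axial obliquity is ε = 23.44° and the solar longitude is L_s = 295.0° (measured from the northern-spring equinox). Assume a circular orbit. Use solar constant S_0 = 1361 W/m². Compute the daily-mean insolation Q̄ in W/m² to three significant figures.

Solar declination: sin δ = sin ε · sin L_s = sin 23.44° × sin 295.0° = -0.36052, so δ = -21.132°.
cos h₀ = −tan(-75.2°) tan(-21.132°) = -1.4629 ≤ −1 ⇒ polar day, h₀ = π.
Bracket: h₀ sin ϕ sin δ + cos ϕ cos δ sin h₀ = 3.1416×-0.96682×-0.36052 + 0.25545×0.93275×0.00000 = 1.095030 + 0.000000 = 1.095030.
Q̄ = (S_0/π) × [bracket] = (1361/π) × 1.095030 = 474.4 W/m².

Q̄ ≈ 474 W/m²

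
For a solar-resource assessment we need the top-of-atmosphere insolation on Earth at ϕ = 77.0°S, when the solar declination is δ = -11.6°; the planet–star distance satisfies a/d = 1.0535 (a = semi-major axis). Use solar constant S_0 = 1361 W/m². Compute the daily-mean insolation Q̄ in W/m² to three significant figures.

cos h₀ = −tan(-77.0°) tan(-11.600°) = -0.8891, h₀ = 2.6662 rad.
Bracket: h₀ sin ϕ sin δ + cos ϕ cos δ sin h₀ = 2.6662×-0.97437×-0.20108 + 0.22495×0.97958×0.45767 = 0.522379 + 0.100851 = 0.623230.
Inverse-square distance factor (a/d)² = 1.0535² = 1.109862.
Q̄ = (S_0/π) × 1.109862 × [bracket] = (1361/π) × 1.109862 × 0.623230 = 299.7 W/m².

Q̄ ≈ 300 W/m²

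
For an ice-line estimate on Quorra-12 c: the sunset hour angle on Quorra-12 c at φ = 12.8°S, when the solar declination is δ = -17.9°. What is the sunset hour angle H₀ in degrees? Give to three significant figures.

H₀ = 94.2°

cos H₀ = −tan φ · tan δ = −tan(-12.8°) × tan(-17.900°) = -0.0734, so H₀ = 1.6442 rad = 94.21°.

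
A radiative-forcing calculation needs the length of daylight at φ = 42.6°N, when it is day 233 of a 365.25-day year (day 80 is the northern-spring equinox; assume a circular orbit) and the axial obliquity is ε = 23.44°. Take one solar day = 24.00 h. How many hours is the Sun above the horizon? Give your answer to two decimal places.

13.40 h

Solar longitude: λ_s = 360° × (233 − 80)/365.25 = 150.801°.
sin δ = sin 23.44° × sin 150.801° = 0.19406, so δ = +11.190°.
cos H₀ = −tan φ · tan δ = −tan(+42.6°) × tan(+11.190°) = -0.1819, so H₀ = 1.7537 rad = 100.48°.
Daylight = 2H₀/(2π) × 24.00 h = (1.7537/π) × 24.00 = 13.40 h.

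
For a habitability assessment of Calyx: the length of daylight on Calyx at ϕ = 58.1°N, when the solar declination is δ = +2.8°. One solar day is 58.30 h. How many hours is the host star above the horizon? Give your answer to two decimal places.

cos h₀ = −tan ϕ · tan δ = −tan(+58.1°) × tan(+2.800°) = -0.0786, so h₀ = 1.6495 rad = 94.51°.
Daylight = 2h₀/(2π) × 58.30 h = (1.6495/π) × 58.30 = 30.61 h.

30.61 h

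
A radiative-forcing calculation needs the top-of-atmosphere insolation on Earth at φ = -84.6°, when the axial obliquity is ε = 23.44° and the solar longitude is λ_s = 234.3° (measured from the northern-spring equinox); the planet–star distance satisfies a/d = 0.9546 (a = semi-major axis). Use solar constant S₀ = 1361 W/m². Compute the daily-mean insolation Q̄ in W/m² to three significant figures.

Q̄ ≈ 399 W/m²

Solar declination: sin δ = sin ε · sin λ_s = sin 23.44° × sin 234.3° = -0.32304, so δ = -18.847°.
cos H₀ = −tan(-84.6°) tan(-18.847°) = -3.6110 ≤ −1 ⇒ polar day, H₀ = π.
Bracket: H₀ sin φ sin δ + cos φ cos δ sin H₀ = 3.1416×-0.99556×-0.32304 + 0.09411×0.94639×0.00000 = 1.010356 + 0.000000 = 1.010356.
Inverse-square distance factor (a/d)² = 0.9546² = 0.911261.
Q̄ = (S₀/π) × 0.911261 × [bracket] = (1361/π) × 0.911261 × 1.010356 = 398.9 W/m².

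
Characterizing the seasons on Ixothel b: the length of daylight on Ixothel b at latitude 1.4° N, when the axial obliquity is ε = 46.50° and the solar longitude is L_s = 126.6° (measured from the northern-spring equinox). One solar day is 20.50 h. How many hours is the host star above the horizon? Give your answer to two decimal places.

10.36 h

Solar declination: sin δ = sin ε · sin L_s = sin 46.50° × sin 126.6° = 0.58234, so δ = +35.616°.
cos h₀ = −tan ϕ · tan δ = −tan(+1.4°) × tan(+35.616°) = -0.0175, so h₀ = 1.5883 rad = 91.00°.
Daylight = 2h₀/(2π) × 20.50 h = (1.5883/π) × 20.50 = 10.36 h.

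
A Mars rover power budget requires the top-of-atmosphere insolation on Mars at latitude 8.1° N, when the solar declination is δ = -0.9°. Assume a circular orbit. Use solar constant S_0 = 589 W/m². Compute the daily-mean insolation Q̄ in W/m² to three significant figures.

Q̄ ≈ 185 W/m²

cos h₀ = −tan(+8.1°) tan(-0.900°) = 0.0022, h₀ = 1.5686 rad.
Bracket: h₀ sin ϕ sin δ + cos ϕ cos δ sin h₀ = 1.5686×0.14090×-0.01571 + 0.99002×0.99988×1.00000 = -0.003472 + 0.989901 = 0.986429.
Q̄ = (S_0/π) × [bracket] = (589/π) × 0.986429 = 184.9 W/m².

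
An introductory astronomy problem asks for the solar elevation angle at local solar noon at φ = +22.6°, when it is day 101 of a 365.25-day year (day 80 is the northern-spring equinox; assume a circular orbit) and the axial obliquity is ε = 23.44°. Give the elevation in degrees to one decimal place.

75.5°

Solar longitude: λ_s = 360° × (101 − 80)/365.25 = 20.698°.
sin δ = sin 23.44° × sin 20.698° = 0.14060, so δ = +8.082°.
At local noon the hour angle is zero, so the zenith angle equals |φ − δ| = |+22.6° − (+8.082°)| = 14.518°.
Elevation = 90° − 14.518° = 75.5°.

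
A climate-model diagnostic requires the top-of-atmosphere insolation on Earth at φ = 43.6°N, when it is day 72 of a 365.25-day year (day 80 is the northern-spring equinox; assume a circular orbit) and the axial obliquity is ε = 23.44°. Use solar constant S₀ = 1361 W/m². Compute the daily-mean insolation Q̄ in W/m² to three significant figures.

Solar longitude: λ_s = 360° × (72 − 80)/365.25 = -7.885°, i.e. -7.885° + 360° = 352.115°.
sin δ = sin 23.44° × sin 352.115° = -0.05457, so δ = -3.128°.
cos H₀ = −tan(+43.6°) tan(-3.128°) = 0.0520, H₀ = 1.5187 rad.
Bracket: H₀ sin φ sin δ + cos φ cos δ sin H₀ = 1.5187×0.68962×-0.05457 + 0.72417×0.99851×0.99864 = -0.057153 + 0.722108 = 0.664955.
Q̄ = (S₀/π) × [bracket] = (1361/π) × 0.664955 = 288.1 W/m².

Q̄ ≈ 288 W/m²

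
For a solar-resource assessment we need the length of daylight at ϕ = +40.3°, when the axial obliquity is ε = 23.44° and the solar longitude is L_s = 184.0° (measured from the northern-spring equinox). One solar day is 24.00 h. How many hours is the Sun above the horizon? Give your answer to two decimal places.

Solar declination: sin δ = sin ε · sin L_s = sin 23.44° × sin 184.0° = -0.02775, so δ = -1.590°.
cos h₀ = −tan ϕ · tan δ = −tan(+40.3°) × tan(-1.590°) = 0.0235, so h₀ = 1.5473 rad = 88.65°.
Daylight = 2h₀/(2π) × 24.00 h = (1.5473/π) × 24.00 = 11.82 h.

11.82 h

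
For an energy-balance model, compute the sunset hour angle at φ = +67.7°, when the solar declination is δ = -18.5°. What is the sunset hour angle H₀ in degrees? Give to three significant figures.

H₀ = 35.3°

cos H₀ = −tan φ · tan δ = −tan(+67.7°) × tan(-18.500°) = 0.8158, so H₀ = 0.6166 rad = 35.33°.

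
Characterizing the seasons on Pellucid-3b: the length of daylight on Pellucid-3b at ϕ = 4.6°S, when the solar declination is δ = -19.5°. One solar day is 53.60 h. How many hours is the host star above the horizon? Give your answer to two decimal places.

27.29 h

cos h₀ = −tan ϕ · tan δ = −tan(-4.6°) × tan(-19.500°) = -0.0285, so h₀ = 1.5993 rad = 91.63°.
Daylight = 2h₀/(2π) × 53.60 h = (1.5993/π) × 53.60 = 27.29 h.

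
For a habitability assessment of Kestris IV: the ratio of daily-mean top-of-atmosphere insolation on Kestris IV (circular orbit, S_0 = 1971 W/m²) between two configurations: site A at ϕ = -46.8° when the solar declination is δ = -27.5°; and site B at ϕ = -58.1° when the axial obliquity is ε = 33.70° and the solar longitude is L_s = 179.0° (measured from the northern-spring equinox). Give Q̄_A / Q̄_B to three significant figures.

— Configuration A (ϕ=-46.8°):
cos h₀ = −tan(-46.8°) tan(-27.500°) = -0.5543, h₀ = 2.1584 rad.
Bracket: h₀ sin ϕ sin δ + cos ϕ cos δ sin h₀ = 2.1584×-0.72897×-0.46175 + 0.68455×0.88701×0.83229 = 0.726522 + 0.505369 = 1.231891.
Q̄ = (S_0/π) × [bracket] = (1971/π) × 1.231891 = 772.87 W/m².
— Configuration B (ϕ=-58.1°):
Solar declination: sin δ = sin ε · sin L_s = sin 33.70° × sin 179.0° = 0.00968, so δ = +0.555°.
cos h₀ = −tan(-58.1°) tan(+0.555°) = 0.0156, h₀ = 1.5552 rad.
Bracket: h₀ sin ϕ sin δ + cos ϕ cos δ sin h₀ = 1.5552×-0.84897×0.00968 + 0.52844×0.99995×0.99988 = -0.012781 + 0.528350 = 0.515569.
Q̄ = (S_0/π) × [bracket] = (1971/π) × 0.515569 = 323.46 W/m².
Ratio Q̄_A / Q̄_B = 772.87 / 323.46 = 2.389.

Q̄_A / Q̄_B ≈ 2.39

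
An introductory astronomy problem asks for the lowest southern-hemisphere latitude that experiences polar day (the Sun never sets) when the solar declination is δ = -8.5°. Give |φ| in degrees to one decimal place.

Polar day requires cos H₀ = −tan φ tan δ ≤ −1, i.e. tan φ tan δ ≥ 1.
The boundary is |tan φ| · |tan δ| = 1, so |φ| = 90° − |δ| = 90° − 8.5° = 81.5° in the southern hemisphere.

|φ| = 81.5°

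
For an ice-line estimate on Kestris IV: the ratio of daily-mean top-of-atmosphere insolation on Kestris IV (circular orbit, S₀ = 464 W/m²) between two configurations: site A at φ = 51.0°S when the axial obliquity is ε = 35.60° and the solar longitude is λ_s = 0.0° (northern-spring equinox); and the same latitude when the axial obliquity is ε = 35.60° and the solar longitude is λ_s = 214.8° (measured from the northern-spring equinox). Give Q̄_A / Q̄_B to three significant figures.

Q̄_A / Q̄_B ≈ 0.596

— Configuration A (φ=-51.0°):
Solar declination: sin δ = sin ε · sin λ_s = sin 35.60° × sin 0.0° = 0.00000, so δ = +0.000°.
cos H₀ = −tan(-51.0°) tan(+0.000°) = 0.0000, H₀ = 1.5708 rad.
Bracket: H₀ sin φ sin δ + cos φ cos δ sin H₀ = 1.5708×-0.77715×0.00000 + 0.62932×1.00000×1.00000 = -0.000000 + 0.629320 = 0.629320.
Q̄ = (S₀/π) × [bracket] = (464/π) × 0.629320 = 92.948 W/m².
— Configuration B (φ=-51.0°):
Solar declination: sin δ = sin ε · sin λ_s = sin 35.60° × sin 214.8° = -0.33223, so δ = -19.404°.
cos H₀ = −tan(-51.0°) tan(-19.404°) = -0.4350, H₀ = 2.0208 rad.
Bracket: H₀ sin φ sin δ + cos φ cos δ sin H₀ = 2.0208×-0.77715×-0.33223 + 0.62932×0.94320×0.90044 = 0.521755 + 0.534478 = 1.056233.
Q̄ = (S₀/π) × [bracket] = (464/π) × 1.056233 = 156.00 W/m².
Ratio Q̄_A / Q̄_B = 92.948 / 156.00 = 0.5958.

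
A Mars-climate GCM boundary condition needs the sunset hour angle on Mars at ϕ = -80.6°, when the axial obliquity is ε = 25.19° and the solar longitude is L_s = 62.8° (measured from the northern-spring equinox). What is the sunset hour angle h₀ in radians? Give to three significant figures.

h₀ = 0.00 rad

Solar declination: sin δ = sin ε · sin L_s = sin 25.19° × sin 62.8° = 0.37855, so δ = +22.244°.
cos h₀ = −tan ϕ · tan δ = 2.4705 ≥ 1, so the Sun never rises (polar night) and h₀ = 0.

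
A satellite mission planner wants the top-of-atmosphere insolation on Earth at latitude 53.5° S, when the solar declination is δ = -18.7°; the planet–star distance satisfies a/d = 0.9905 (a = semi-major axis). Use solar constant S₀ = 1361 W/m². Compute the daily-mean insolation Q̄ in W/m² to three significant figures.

cos H₀ = −tan(-53.5°) tan(-18.700°) = -0.4574, H₀ = 2.0459 rad.
Bracket: H₀ sin φ sin δ + cos φ cos δ sin H₀ = 2.0459×-0.80386×-0.32061 + 0.59482×0.94721×0.88924 = 0.527281 + 0.501015 = 1.028296.
Inverse-square distance factor (a/d)² = 0.9905² = 0.981090.
Q̄ = (S₀/π) × 0.981090 × [bracket] = (1361/π) × 0.981090 × 1.028296 = 437.1 W/m².

Q̄ ≈ 437 W/m²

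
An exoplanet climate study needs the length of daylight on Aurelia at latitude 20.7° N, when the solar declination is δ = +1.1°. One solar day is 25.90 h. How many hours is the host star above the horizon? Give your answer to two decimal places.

cos H₀ = −tan φ · tan δ = −tan(+20.7°) × tan(+1.100°) = -0.0073, so H₀ = 1.5781 rad = 90.42°.
Daylight = 2H₀/(2π) × 25.90 h = (1.5781/π) × 25.90 = 13.01 h.

13.01 h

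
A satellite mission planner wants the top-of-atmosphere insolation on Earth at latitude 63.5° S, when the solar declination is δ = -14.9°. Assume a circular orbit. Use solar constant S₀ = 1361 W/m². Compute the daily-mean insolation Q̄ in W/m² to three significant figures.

cos H₀ = −tan(-63.5°) tan(-14.900°) = -0.5337, H₀ = 2.1337 rad.
Bracket: H₀ sin φ sin δ + cos φ cos δ sin H₀ = 2.1337×-0.89493×-0.25713 + 0.44620×0.96638×0.84569 = 0.490993 + 0.364660 = 0.855653.
Q̄ = (S₀/π) × [bracket] = (1361/π) × 0.855653 = 370.7 W/m².

Q̄ ≈ 371 W/m²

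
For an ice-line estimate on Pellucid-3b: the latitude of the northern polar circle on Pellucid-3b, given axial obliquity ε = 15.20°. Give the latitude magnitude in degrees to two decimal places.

74.80°

The polar circle is the lowest latitude that experiences at least one full rotation of continuous daylight at the northern-summer solstice; it lies at |ϕ| = 90° − ε = 90° − 15.20° = 74.80°.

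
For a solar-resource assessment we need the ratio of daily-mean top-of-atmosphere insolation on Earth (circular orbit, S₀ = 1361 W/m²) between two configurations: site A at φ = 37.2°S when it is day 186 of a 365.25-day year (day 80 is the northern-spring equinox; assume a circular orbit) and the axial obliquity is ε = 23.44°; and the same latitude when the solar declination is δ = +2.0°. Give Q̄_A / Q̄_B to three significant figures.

Q̄_A / Q̄_B ≈ 0.533

— Configuration A (φ=-37.2°):
Solar longitude: λ_s = 360° × (186 − 80)/365.25 = 104.476°.
sin δ = sin 23.44° × sin 104.476° = 0.38516, so δ = +22.654°.
cos H₀ = −tan(-37.2°) tan(+22.654°) = 0.3168, H₀ = 1.2485 rad.
Bracket: H₀ sin φ sin δ + cos φ cos δ sin H₀ = 1.2485×-0.60460×0.38516 + 0.79653×0.92285×0.94850 = -0.290735 + 0.697221 = 0.406486.
Q̄ = (S₀/π) × [bracket] = (1361/π) × 0.406486 = 176.10 W/m².
— Configuration B (φ=-37.2°):
cos H₀ = −tan(-37.2°) tan(+2.000°) = 0.0265, H₀ = 1.5443 rad.
Bracket: H₀ sin φ sin δ + cos φ cos δ sin H₀ = 1.5443×-0.60460×0.03490 + 0.79653×0.99939×0.99965 = -0.032586 + 0.795766 = 0.763180.
Q̄ = (S₀/π) × [bracket] = (1361/π) × 0.763180 = 330.62 W/m².
Ratio Q̄_A / Q̄_B = 176.10 / 330.62 = 0.5326.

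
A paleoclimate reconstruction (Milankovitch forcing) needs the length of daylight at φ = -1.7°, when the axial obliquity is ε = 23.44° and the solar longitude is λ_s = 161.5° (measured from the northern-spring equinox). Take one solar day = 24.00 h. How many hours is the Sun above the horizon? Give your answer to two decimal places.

Solar declination: sin δ = sin ε · sin λ_s = sin 23.44° × sin 161.5° = 0.12622, so δ = +7.251°.
cos H₀ = −tan φ · tan δ = −tan(-1.7°) × tan(+7.251°) = 0.0038, so H₀ = 1.5670 rad = 89.78°.
Daylight = 2H₀/(2π) × 24.00 h = (1.5670/π) × 24.00 = 11.97 h.

11.97 h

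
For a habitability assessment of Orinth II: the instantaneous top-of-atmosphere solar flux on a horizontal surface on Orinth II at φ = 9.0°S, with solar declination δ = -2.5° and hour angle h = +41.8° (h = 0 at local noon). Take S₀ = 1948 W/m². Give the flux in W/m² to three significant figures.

1.45e+03 W/m²

cos θ_z = sin φ sin δ + cos φ cos δ cos h = 0.006824 + 0.735597 = 0.742421.
Flux = S₀ · cos θ_z = 1948 × 0.742421 = 1446 W/m².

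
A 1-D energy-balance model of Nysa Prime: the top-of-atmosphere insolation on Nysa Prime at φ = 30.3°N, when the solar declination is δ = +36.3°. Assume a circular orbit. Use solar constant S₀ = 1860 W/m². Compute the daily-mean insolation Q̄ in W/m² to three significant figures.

Q̄ ≈ 728 W/m²

cos H₀ = −tan(+30.3°) tan(+36.300°) = -0.4292, H₀ = 2.0145 rad.
Bracket: H₀ sin φ sin δ + cos φ cos δ sin H₀ = 2.0145×0.50453×0.59201 + 0.86340×0.80593×0.90319 = 0.601705 + 0.628476 = 1.230181.
Q̄ = (S₀/π) × [bracket] = (1860/π) × 1.230181 = 728.3 W/m².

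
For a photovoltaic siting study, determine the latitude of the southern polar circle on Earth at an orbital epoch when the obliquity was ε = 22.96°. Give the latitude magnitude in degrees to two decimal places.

The polar circle is the lowest latitude that experiences at least one full rotation of continuous darkness at the northern-summer solstice; it lies at |ϕ| = 90° − ε = 90° − 22.96° = 67.04°.

67.04°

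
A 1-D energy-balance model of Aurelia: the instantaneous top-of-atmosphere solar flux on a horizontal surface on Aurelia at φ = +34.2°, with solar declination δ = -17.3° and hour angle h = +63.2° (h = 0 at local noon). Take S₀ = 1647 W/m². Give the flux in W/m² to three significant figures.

cos θ_z = sin φ sin δ + cos φ cos δ cos h = -0.167149 + 0.356042 = 0.188893.
Flux = S₀ · cos θ_z = 1647 × 0.188893 = 311.1 W/m².

311 W/m²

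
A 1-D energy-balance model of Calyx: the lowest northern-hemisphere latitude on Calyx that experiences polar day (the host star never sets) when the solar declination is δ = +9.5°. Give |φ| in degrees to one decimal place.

Polar day requires cos H₀ = −tan φ tan δ ≤ −1, i.e. tan φ tan δ ≥ 1.
The boundary is |tan φ| · |tan δ| = 1, so |φ| = 90° − |δ| = 90° − 9.5° = 80.5° in the northern hemisphere.

|φ| = 80.5°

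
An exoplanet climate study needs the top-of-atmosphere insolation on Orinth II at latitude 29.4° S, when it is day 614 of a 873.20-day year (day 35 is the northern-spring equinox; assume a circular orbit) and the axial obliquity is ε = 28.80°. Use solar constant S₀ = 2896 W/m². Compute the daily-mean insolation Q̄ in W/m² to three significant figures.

Solar longitude: λ_s = 360° × (614 − 35)/873.20 = 238.708°.
sin δ = sin 28.80° × sin 238.708° = -0.41167, so δ = -24.310°.
cos H₀ = −tan(-29.4°) tan(-24.310°) = -0.2545, H₀ = 1.8282 rad.
Bracket: H₀ sin φ sin δ + cos φ cos δ sin H₀ = 1.8282×-0.49090×-0.41167 + 0.87121×0.91133×0.96706 = 0.369459 + 0.767807 = 1.137266.
Q̄ = (S₀/π) × [bracket] = (2896/π) × 1.137266 = 1048 W/m².

Q̄ ≈ 1.05e+03 W/m²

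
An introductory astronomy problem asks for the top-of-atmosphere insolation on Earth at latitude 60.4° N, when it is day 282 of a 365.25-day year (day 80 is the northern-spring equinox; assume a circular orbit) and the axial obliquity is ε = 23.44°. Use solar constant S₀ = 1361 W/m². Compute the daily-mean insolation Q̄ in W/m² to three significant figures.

Solar longitude: λ_s = 360° × (282 − 80)/365.25 = 199.097°.
sin δ = sin 23.44° × sin 199.097° = -0.13014, so δ = -7.478°.
cos H₀ = −tan(+60.4°) tan(-7.478°) = 0.2311, H₀ = 1.3376 rad.
Bracket: H₀ sin φ sin δ + cos φ cos δ sin H₀ = 1.3376×0.86949×-0.13014 + 0.49394×0.99150×0.97294 = -0.151357 + 0.476489 = 0.325132.
Q̄ = (S₀/π) × [bracket] = (1361/π) × 0.325132 = 140.9 W/m².

Q̄ ≈ 141 W/m²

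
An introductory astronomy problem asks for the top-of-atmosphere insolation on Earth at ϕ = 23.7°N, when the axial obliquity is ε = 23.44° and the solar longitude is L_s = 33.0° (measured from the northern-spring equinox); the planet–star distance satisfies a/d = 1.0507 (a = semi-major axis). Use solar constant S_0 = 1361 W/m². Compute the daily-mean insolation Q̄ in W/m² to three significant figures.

Q̄ ≈ 495 W/m²

Solar declination: sin δ = sin ε · sin L_s = sin 23.44° × sin 33.0° = 0.21665, so δ = +12.512°.
cos h₀ = −tan(+23.7°) tan(+12.512°) = -0.0974, h₀ = 1.6684 rad.
Bracket: h₀ sin ϕ sin δ + cos ϕ cos δ sin h₀ = 1.6684×0.40195×0.21665 + 0.91566×0.97625×0.99524 = 0.145288 + 0.889658 = 1.034946.
Inverse-square distance factor (a/d)² = 1.0507² = 1.103970.
Q̄ = (S_0/π) × 1.103970 × [bracket] = (1361/π) × 1.103970 × 1.034946 = 495.0 W/m².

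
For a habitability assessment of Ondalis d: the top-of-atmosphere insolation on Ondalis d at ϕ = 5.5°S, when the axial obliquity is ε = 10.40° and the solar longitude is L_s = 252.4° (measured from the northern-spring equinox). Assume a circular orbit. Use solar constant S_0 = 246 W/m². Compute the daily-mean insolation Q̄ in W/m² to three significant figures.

Q̄ ≈ 78.8 W/m²

Solar declination: sin δ = sin ε · sin L_s = sin 10.40° × sin 252.4° = -0.17207, so δ = -9.908°.
cos h₀ = −tan(-5.5°) tan(-9.908°) = -0.0168, h₀ = 1.5876 rad.
Bracket: h₀ sin ϕ sin δ + cos ϕ cos δ sin h₀ = 1.5876×-0.09585×-0.17207 + 0.99540×0.98508×0.99986 = 0.026184 + 0.980411 = 1.006595.
Q̄ = (S_0/π) × [bracket] = (246/π) × 1.006595 = 78.82 W/m².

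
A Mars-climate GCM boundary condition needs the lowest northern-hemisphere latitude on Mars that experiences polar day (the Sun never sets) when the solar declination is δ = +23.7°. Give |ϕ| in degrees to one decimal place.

|ϕ| = 66.3°

Polar day requires cos h₀ = −tan ϕ tan δ ≤ −1, i.e. tan ϕ tan δ ≥ 1.
The boundary is |tan ϕ| · |tan δ| = 1, so |ϕ| = 90° − |δ| = 90° − 23.7° = 66.3° in the northern hemisphere.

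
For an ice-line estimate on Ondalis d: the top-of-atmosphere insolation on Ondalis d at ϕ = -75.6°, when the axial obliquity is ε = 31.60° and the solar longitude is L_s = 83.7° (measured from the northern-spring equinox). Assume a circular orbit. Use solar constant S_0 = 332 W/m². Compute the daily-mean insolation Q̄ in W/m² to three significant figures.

Q̄ ≈ 0.00 W/m²

Solar declination: sin δ = sin ε · sin L_s = sin 31.60° × sin 83.7° = 0.52082, so δ = +31.387°.
cos h₀ = −tan(-75.6°) tan(+31.387°) = 2.3762 ≥ 1 ⇒ polar night, h₀ = 0 and Q̄ = 0.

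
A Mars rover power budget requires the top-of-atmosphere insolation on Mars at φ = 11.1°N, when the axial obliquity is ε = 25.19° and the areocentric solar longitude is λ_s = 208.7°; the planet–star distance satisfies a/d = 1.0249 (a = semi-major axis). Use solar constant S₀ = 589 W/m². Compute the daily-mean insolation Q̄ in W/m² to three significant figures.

sin δ = sin 25.19° × sin 208.7° = -0.20439, so δ = -11.794°.
cos H₀ = −tan(+11.1°) tan(-11.794°) = 0.0410, H₀ = 1.5298 rad.
Bracket: H₀ sin φ sin δ + cos φ cos δ sin H₀ = 1.5298×0.19252×-0.20439 + 0.98129×0.97889×0.99916 = -0.060196 + 0.959768 = 0.899572.
Inverse-square distance factor (a/d)² = 1.0249² = 1.050420.
Q̄ = (S₀/π) × 1.050420 × [bracket] = (589/π) × 1.050420 × 0.899572 = 177.2 W/m².

Q̄ ≈ 177 W/m²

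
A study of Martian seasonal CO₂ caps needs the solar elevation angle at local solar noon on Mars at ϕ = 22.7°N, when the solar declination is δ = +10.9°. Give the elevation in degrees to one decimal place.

78.2°

At local noon the hour angle is zero, so the zenith angle equals |ϕ − δ| = |+22.7° − (+10.900°)| = 11.800°.
Elevation = 90° − 11.800° = 78.2°.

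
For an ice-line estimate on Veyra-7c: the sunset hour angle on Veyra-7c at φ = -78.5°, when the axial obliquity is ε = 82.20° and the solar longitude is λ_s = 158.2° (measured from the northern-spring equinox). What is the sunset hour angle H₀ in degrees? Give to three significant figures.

H₀ = 0.00°

Solar declination: sin δ = sin ε · sin λ_s = sin 82.20° × sin 158.2° = 0.36793, so δ = +21.588°.
cos H₀ = −tan φ · tan δ = 1.9449 ≥ 1, so the host star never rises (polar night) and H₀ = 0.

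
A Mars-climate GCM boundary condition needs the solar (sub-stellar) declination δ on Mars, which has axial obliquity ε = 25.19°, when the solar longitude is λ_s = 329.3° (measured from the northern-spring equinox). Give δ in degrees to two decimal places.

δ = -12.55°

sin δ = sin ε · sin λ_s = sin 25.19° × sin 329.3° = -0.217298.
δ = arcsin(-0.217298) = -12.55°.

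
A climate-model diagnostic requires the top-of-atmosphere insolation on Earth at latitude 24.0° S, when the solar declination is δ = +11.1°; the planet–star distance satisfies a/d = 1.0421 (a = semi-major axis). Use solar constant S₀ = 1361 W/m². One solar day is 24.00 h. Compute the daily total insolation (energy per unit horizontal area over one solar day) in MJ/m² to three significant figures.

cos H₀ = −tan(-24.0°) tan(+11.100°) = 0.0874, H₀ = 1.4833 rad.
Bracket: H₀ sin φ sin δ + cos φ cos δ sin H₀ = 1.4833×-0.40674×0.19252 + 0.91355×0.98129×0.99618 = -0.116151 + 0.893033 = 0.776882.
Inverse-square distance factor (a/d)² = 1.0421² = 1.085972.
Q̄ = (S₀/π) × 1.085972 × [bracket] = (1361/π) × 1.085972 × 0.776882 = 365.50 W/m².
Daily total = Q̄ × 24.00 h × 3600 s/h = 365.50 × 24.00 × 3600 / 10⁶ = 31.58 MJ/m².

31.6 MJ/m²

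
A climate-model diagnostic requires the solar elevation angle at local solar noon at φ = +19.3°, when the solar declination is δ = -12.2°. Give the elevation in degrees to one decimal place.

58.5°

At local noon the hour angle is zero, so the zenith angle equals |φ − δ| = |+19.3° − (-12.200°)| = 31.500°.
Elevation = 90° − 31.500° = 58.5°.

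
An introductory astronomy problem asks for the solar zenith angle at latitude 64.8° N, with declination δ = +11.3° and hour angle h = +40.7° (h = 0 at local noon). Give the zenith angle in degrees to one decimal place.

cos θ_z = sin φ sin δ + cos φ cos δ cos h = 0.177297 + 0.316540 = 0.493837.
θ_z = arccos(0.493837) = 60.4°.

θ_z = 60.4°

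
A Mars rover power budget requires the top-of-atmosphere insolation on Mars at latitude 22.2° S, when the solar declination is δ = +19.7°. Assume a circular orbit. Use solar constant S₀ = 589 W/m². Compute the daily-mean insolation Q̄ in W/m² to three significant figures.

Q̄ ≈ 128 W/m²

cos H₀ = −tan(-22.2°) tan(+19.700°) = 0.1461, H₀ = 1.4242 rad.
Bracket: H₀ sin φ sin δ + cos φ cos δ sin H₀ = 1.4242×-0.37784×0.33710 + 0.92587×0.94147×0.98927 = -0.181400 + 0.862326 = 0.680926.
Q̄ = (S₀/π) × [bracket] = (589/π) × 0.680926 = 127.7 W/m².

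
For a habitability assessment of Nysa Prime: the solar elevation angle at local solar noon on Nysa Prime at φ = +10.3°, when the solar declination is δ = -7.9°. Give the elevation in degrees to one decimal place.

At local noon the hour angle is zero, so the zenith angle equals |φ − δ| = |+10.3° − (-7.900°)| = 18.200°.
Elevation = 90° − 18.200° = 71.8°.

71.8°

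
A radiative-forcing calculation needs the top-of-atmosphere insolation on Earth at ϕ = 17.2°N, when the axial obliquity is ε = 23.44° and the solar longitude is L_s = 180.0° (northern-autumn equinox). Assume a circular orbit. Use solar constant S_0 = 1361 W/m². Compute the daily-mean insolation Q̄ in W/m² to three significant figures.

Q̄ ≈ 414 W/m²

Solar declination: sin δ = sin ε · sin L_s = sin 23.44° × sin 180.0° = 0.00000, so δ = +0.000°.
cos h₀ = −tan(+17.2°) tan(+0.000°) = -0.0000, h₀ = 1.5708 rad.
Bracket: h₀ sin ϕ sin δ + cos ϕ cos δ sin h₀ = 1.5708×0.29571×0.00000 + 0.95528×1.00000×1.00000 = 0.000000 + 0.955280 = 0.955280.
Q̄ = (S_0/π) × [bracket] = (1361/π) × 0.955280 = 413.8 W/m².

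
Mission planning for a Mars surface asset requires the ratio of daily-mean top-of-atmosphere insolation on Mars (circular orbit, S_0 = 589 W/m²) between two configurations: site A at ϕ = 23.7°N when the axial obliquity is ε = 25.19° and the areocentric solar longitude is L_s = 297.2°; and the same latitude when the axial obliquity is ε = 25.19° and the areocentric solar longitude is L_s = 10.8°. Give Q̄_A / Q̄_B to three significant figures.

— Configuration A (ϕ=+23.7°):
sin δ = sin 25.19° × sin 297.2° = -0.37855, so δ = -22.244°.
cos h₀ = −tan(+23.7°) tan(-22.244°) = 0.1795, h₀ = 1.3903 rad.
Bracket: h₀ sin ϕ sin δ + cos ϕ cos δ sin h₀ = 1.3903×0.40195×-0.37855 + 0.91566×0.92558×0.98375 = -0.211546 + 0.833744 = 0.622198.
Q̄ = (S_0/π) × [bracket] = (589/π) × 0.622198 = 116.65 W/m².
— Configuration B (ϕ=+23.7°):
sin δ = sin 25.19° × sin 10.8° = 0.07975, so δ = +4.574°.
cos h₀ = −tan(+23.7°) tan(+4.574°) = -0.0351, h₀ = 1.6059 rad.
Bracket: h₀ sin ϕ sin δ + cos ϕ cos δ sin h₀ = 1.6059×0.40195×0.07975 + 0.91566×0.99681×0.99938 = 0.051478 + 0.912173 = 0.963651.
Q̄ = (S_0/π) × [bracket] = (589/π) × 0.963651 = 180.67 W/m².
Ratio Q̄_A / Q̄_B = 116.65 / 180.67 = 0.6457.

Q̄_A / Q̄_B ≈ 0.646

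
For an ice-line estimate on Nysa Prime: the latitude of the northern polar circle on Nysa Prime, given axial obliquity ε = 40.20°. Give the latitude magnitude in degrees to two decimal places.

49.80°

The polar circle is the lowest latitude that experiences at least one full rotation of continuous daylight at the northern-summer solstice; it lies at |φ| = 90° − ε = 90° − 40.20° = 49.80°.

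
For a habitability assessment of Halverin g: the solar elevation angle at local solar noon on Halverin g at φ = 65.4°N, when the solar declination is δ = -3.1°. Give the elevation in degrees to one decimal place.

21.5°

At local noon the hour angle is zero, so the zenith angle equals |φ − δ| = |+65.4° − (-3.100°)| = 68.500°.
Elevation = 90° − 68.500° = 21.5°.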